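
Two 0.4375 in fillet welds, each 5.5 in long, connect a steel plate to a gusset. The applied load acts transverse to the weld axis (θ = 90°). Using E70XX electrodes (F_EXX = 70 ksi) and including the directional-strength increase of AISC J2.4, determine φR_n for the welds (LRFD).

t_e = 0.707 × 0.4375 = 0.3093 in; A_we = 0.3093 × 11 = 3.402 in².
Directional factor: 1.0 + 0.5 sin^1.5(90°) = 1.5.
F_nw = 0.6 × 70 × 1.5 = 63 ksi.
φR_n = 0.75 × 63 × 3.402 = 160.8 kip.

φR_n ≈ 161 kip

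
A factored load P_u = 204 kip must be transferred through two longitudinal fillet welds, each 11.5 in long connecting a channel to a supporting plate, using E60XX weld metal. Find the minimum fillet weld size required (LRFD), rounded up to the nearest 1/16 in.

E60XX → F_EXX = 60 ksi.
Total weld length L = 23 in.
Required throat t_e = P_u / (φ × 0.6 F_EXX × L) = 204 / (0.75 × 0.6 × 60 × 23) = 0.3285 in.
Required leg w = t_e / 0.707 = 0.4646 in → use 1/2 in.

w = 1/2 in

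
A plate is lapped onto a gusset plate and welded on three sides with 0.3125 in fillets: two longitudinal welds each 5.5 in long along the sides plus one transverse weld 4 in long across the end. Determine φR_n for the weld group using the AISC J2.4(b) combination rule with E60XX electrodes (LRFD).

φR_n ≈ 91.6 kips

E60XX → F_EXX = 60 ksi.
t_e = 0.707 × 0.3125 = 0.2209 in.
R_nwl = 0.6 × 60 × 0.2209 × 11 = 87.49 kips (longitudinal, 2 welds).
R_nwt = 0.6 × 60 × 0.2209 × 4 = 31.81 kips (transverse, base value).
(i) R_nwl + R_nwt = 119.3 kips; (ii) 0.85 R_nwl + 1.5 R_nwt = 122.1 kips.
R_n = max = 122.1 kips [governs: (ii)]; φR_n = 91.57 kips.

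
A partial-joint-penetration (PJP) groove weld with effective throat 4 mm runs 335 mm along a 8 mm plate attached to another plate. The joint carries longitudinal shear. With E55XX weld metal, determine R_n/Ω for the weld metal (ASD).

R_n/Ω ≈ 221 kN

E55XX → F_EXX = 550 MPa.
Effective throat (given) t_e = 4 mm.
A_we = 4 × 335 = 1340 mm².
F_nw = 0.6 F_EXX = 330 MPa.
R_n/Ω = (330 × 1340) / 2.0 × 10⁻³ = 221.1 kN.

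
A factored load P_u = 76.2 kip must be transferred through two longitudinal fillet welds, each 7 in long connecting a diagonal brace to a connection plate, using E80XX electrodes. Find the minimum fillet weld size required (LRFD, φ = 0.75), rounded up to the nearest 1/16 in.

E80XX → F_EXX = 80 ksi.
Total weld length L = 14 in.
Required throat t_e = P_u / (φ × 0.6 F_EXX × L) = 76.2 / (0.75 × 0.6 × 80 × 14) = 0.1512 in.
Required leg w = t_e / 0.707 = 0.2138 in → use 1/4 in.

w = 1/4 in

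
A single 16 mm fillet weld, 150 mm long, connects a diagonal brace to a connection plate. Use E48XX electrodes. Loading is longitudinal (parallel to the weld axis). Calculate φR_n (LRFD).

φR_n ≈ 367 kN

E48XX → F_EXX = 480 MPa.
Effective throat t_e = 0.707 × 16 = 11.31 mm.
Total length L = 150 mm; A_we = 11.31 × 150 = 1697 mm².
F_nw = 0.6 F_EXX = 0.6 × 480 = 288 MPa.
φR_n = 0.75 × 288 × 1697 × 10⁻³ = 366.5 kN.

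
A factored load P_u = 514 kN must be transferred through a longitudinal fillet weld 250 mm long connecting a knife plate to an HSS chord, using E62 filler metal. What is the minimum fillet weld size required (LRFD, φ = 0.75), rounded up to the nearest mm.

w = 11 mm

E62XX → F_EXX = 620 MPa.
Total weld length L = 250 mm.
Required throat t_e = P_u / (φ × 0.6 F_EXX × L) = 514 / (0.75 × 0.6 × 620 × 250 × 10⁻³) = 7.369 mm.
Required leg w = t_e / 0.707 = 10.42 mm → use 11 mm.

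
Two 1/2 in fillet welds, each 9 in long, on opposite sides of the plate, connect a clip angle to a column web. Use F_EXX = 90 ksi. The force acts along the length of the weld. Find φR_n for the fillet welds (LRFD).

φR_n ≈ 258 kips

Effective throat t_e = 0.707 × 0.5 = 0.3535 in.
Total length L = 18 in; A_we = 0.3535 × 18 = 6.363 in².
F_nw = 0.6 F_EXX = 0.6 × 90 = 54 ksi.
φR_n = 0.75 × 54 × 6.363 = 257.7 kips.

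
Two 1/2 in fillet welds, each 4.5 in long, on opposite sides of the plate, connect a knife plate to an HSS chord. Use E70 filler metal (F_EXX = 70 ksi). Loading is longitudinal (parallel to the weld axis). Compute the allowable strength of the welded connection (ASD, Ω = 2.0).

R_n/Ω ≈ 66.8 kip

Effective throat t_e = 0.707 × 0.5 = 0.3535 in.
Total length L = 9 in; A_we = 0.3535 × 9 = 3.181 in².
F_nw = 0.6 F_EXX = 0.6 × 70 = 42 ksi.
R_n = 42 × 3.181 = 133.6 kip; R_n/Ω = 133.6/2.0 = 66.81 kip.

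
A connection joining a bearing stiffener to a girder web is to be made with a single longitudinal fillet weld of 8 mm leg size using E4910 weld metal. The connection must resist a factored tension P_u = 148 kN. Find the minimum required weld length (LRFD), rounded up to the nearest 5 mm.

L = 120 mm

E49XX → F_EXX = 490 MPa.
Throat t_e = 0.707 × 8 = 5.656 mm.
φr_n = 0.75 × 0.6 × 490 × 5.656 × 10⁻³ = 1.247 kN/mm.
L_req = P_u / φr_n = 148 / 1.247 = 118.7 mm total.
Round up → use L = 120 mm.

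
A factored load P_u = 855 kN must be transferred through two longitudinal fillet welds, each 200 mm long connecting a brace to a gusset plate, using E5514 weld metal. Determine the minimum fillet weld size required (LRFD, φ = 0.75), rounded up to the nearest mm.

w = 13 mm

E55XX → F_EXX = 550 MPa.
Total weld length L = 400 mm.
Required throat t_e = P_u / (φ × 0.6 F_EXX × L) = 855 / (0.75 × 0.6 × 550 × 400 × 10⁻³) = 8.636 mm.
Required leg w = t_e / 0.707 = 12.22 mm → use 13 mm.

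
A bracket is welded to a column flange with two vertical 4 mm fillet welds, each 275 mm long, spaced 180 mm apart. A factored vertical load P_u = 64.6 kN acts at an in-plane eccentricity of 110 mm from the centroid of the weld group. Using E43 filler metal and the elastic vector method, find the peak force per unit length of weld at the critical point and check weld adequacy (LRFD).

E43XX → F_EXX = 430 MPa.
Total weld length L_w = 550 mm. Treat welds as unit-width lines.
Polar moment about centroid: J = 2[d³/12 + d(b/2)²] = 2[275³/12 + 275×90²] = 7921000 mm³.
Direct shear f_v = P/L_w = 64.6×10³ / 550 = 117.5 N/mm (vertical).
Torsion M = P·e = 64.6×10³ × 110 = 7106000 N·mm.
Critical point at (x, y) = (90, 137.5) from centroid. f_tx = M·y/J = 123.4 N/mm; f_ty = M·x/J = 80.74 N/mm.
Resultant f_max = √[f_tx² + (f_v + f_ty)²] = √[123.4² + (117.5 + 80.74)²] = 233.4 N/mm.
Capacity per unit length: φr_n = 0.75 × 0.6 × 430 × (0.707 × 4) = 547.2 N/mm.
233.4 ≤ 547.2 → adequate.

f_max ≈ 233 N/mm; adequate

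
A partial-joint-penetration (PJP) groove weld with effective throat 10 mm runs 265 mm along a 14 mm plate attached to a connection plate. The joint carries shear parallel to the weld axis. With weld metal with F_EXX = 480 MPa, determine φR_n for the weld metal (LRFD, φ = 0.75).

φR_n ≈ 572 kN

Effective throat (given) t_e = 10 mm.
A_we = 10 × 265 = 2650 mm².
F_nw = 0.6 F_EXX = 288 MPa.
φR_n = 0.75 × 288 × 2650 × 10⁻³ = 572.4 kN.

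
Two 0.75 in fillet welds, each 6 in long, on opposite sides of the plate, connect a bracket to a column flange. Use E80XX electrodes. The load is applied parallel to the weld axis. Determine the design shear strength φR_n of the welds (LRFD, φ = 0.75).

E80XX → F_EXX = 80 ksi.
Effective throat t_e = 0.707 × 0.75 = 0.5302 in.
Total length L = 12 in; A_we = 0.5302 × 12 = 6.363 in².
F_nw = 0.6 F_EXX = 0.6 × 80 = 48 ksi.
φR_n = 0.75 × 48 × 6.363 = 229.1 kips.

φR_n ≈ 229 kips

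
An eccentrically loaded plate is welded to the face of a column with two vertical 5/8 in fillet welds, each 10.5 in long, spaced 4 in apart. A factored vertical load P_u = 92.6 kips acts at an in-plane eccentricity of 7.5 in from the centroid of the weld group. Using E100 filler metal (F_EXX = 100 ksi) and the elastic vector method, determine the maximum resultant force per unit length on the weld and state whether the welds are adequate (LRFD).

f_max ≈ 16.2 kip/in; adequate

Total weld length L_w = 21 in. Treat welds as unit-width lines.
Polar moment about centroid: J = 2[d³/12 + d(b/2)²] = 2[10.5³/12 + 10.5×2²] = 276.9 in³.
Direct shear f_v = P/L_w = 92.6 / 21 = 4.41 kip/in (vertical).
Torsion M = P·e = 92.6 × 7.5 = 694.5 kip·in.
Critical point at (x, y) = (2, 5.25) from centroid. f_tx = M·y/J = 13.17 kip/in; f_ty = M·x/J = 5.016 kip/in.
Resultant f_max = √[f_tx² + (f_v + f_ty)²] = √[13.17² + (4.41 + 5.016)²] = 16.19 kip/in.
Capacity per unit length: φr_n = 0.75 × 0.6 × 100 × (0.707 × 0.625) = 19.88 kip/in.
16.19 ≤ 19.88 → adequate.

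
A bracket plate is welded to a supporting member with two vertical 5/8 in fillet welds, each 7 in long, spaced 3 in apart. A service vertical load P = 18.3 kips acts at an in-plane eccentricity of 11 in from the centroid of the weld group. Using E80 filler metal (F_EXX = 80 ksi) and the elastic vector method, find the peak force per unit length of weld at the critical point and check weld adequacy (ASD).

Total weld length L_w = 14 in. Treat welds as unit-width lines.
Polar moment about centroid: J = 2[d³/12 + d(b/2)²] = 2[7³/12 + 7×1.5²] = 88.67 in³.
Direct shear f_v = P/L_w = 18.3 / 14 = 1.307 kip/in (vertical).
Torsion M = P·e = 18.3 × 11 = 201.3 kip·in.
Critical point at (x, y) = (1.5, 3.5) from centroid. f_tx = M·y/J = 7.946 kip/in; f_ty = M·x/J = 3.405 kip/in.
Resultant f_max = √[f_tx² + (f_v + f_ty)²] = √[7.946² + (1.307 + 3.405)²] = 9.238 kip/in.
Capacity per unit length: r_n/Ω = (1/2.0) × 0.6 × 80 × (0.707 × 0.625) = 10.6 kip/in.
9.238 ≤ 10.6 → adequate.

f_max ≈ 9.24 kip/in; adequate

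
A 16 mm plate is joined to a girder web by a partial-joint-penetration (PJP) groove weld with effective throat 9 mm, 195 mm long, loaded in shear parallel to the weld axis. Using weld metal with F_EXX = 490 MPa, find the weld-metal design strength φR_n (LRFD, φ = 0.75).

φR_n ≈ 387 kN

Effective throat (given) t_e = 9 mm.
A_we = 9 × 195 = 1755 mm².
F_nw = 0.6 F_EXX = 294 MPa.
φR_n = 0.75 × 294 × 1755 × 10⁻³ = 387 kN.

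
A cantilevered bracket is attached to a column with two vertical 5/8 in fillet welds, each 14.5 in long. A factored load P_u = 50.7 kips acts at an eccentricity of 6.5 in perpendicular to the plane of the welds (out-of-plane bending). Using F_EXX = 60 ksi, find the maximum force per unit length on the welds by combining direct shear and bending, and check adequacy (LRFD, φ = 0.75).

f_max ≈ 5.02 kip/in; adequate

L_w = 2 × 14.5 = 29 in; section modulus (unit throat) S = 2 × L²/6 = 70.08 in².
Direct shear f_v = P/L_w = 50.7/29 = 1.748 kip/in.
Moment M = P × e = 50.7 × 6.5 = 329.55 kip·in; bending f_b = M/S = 4.702 kip/in.
f_max = √(f_v² + f_b²) = √(1.748² + 4.702²) = 5.017 kip/in.
φr_n = 0.75 × 0.6 × 60 × (0.707 × 0.625) = 11.93 kip/in → adequate.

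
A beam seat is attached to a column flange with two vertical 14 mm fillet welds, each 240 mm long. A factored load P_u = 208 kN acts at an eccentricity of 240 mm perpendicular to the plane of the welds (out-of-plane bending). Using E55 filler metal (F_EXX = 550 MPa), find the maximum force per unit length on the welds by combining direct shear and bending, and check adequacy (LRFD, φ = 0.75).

f_max ≈ 2640 N/mm; NOT adequate

L_w = 2 × 240 = 480 mm; section modulus (unit throat) S = 2 × L²/6 = 19200 mm².
Direct shear f_v = P/L_w = 208×10³/480 = 433.3 N/mm.
Moment M = P × e = 208×10³ × 240 = 49920000 N·mm; bending f_b = M/S = 2600 N/mm.
f_max = √(f_v² + f_b²) = √(433.3² + 2600²) = 2636 N/mm.
φr_n = 0.75 × 0.6 × 550 × (0.707 × 14) = 2450 N/mm → NOT adequate.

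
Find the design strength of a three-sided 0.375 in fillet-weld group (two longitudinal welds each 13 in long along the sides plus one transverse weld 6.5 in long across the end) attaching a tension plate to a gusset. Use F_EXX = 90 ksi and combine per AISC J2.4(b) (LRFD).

t_e = 0.707 × 0.375 = 0.2651 in.
R_nwl = 0.6 × 90 × 0.2651 × 26 = 372.2 kips (longitudinal, 2 welds).
R_nwt = 0.6 × 90 × 0.2651 × 6.5 = 93.06 kips (transverse, base value).
(i) R_nwl + R_nwt = 465.3 kips; (ii) 0.85 R_nwl + 1.5 R_nwt = 456 kips.
R_n = max = 465.3 kips [governs: (i)]; φR_n = 349 kips.

φR_n ≈ 349 kips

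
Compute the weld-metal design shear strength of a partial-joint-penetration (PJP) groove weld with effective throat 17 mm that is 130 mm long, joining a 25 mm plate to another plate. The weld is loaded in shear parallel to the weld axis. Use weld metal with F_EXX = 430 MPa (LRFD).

Effective throat (given) t_e = 17 mm.
A_we = 17 × 130 = 2210 mm².
F_nw = 0.6 F_EXX = 258 MPa.
φR_n = 0.75 × 258 × 2210 × 10⁻³ = 427.6 kN.

φR_n ≈ 428 kN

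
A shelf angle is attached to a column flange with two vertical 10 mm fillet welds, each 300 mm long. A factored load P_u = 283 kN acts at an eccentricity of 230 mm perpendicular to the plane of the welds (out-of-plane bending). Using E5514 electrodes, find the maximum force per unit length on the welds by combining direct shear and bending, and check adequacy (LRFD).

f_max ≈ 2220 N/mm; NOT adequate

E55XX → F_EXX = 550 MPa.
L_w = 2 × 300 = 600 mm; section modulus (unit throat) S = 2 × L²/6 = 30000 mm².
Direct shear f_v = P/L_w = 283×10³/600 = 471.7 N/mm.
Moment M = P × e = 283×10³ × 230 = 65090000 N·mm; bending f_b = M/S = 2170 N/mm.
f_max = √(f_v² + f_b²) = √(471.7² + 2170²) = 2220 N/mm.
φr_n = 0.75 × 0.6 × 550 × (0.707 × 10) = 1750 N/mm → NOT adequate.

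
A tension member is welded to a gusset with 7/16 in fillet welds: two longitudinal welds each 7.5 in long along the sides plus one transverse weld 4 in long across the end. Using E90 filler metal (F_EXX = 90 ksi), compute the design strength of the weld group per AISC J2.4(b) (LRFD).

φR_n ≈ 238 kip

t_e = 0.707 × 0.4375 = 0.3093 in.
R_nwl = 0.6 × 90 × 0.3093 × 15 = 250.5 kip (longitudinal, 2 welds).
R_nwt = 0.6 × 90 × 0.3093 × 4 = 66.81 kip (transverse, base value).
(i) R_nwl + R_nwt = 317.4 kip; (ii) 0.85 R_nwl + 1.5 R_nwt = 313.2 kip.
R_n = max = 317.4 kip [governs: (i)]; φR_n = 238 kip.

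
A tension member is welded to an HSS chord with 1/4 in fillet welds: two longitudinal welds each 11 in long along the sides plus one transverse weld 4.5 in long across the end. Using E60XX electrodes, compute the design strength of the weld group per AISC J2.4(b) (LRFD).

E60XX → F_EXX = 60 ksi.
t_e = 0.707 × 0.25 = 0.1767 in.
R_nwl = 0.6 × 60 × 0.1767 × 22 = 140 kip (longitudinal, 2 welds).
R_nwt = 0.6 × 60 × 0.1767 × 4.5 = 28.63 kip (transverse, base value).
(i) R_nwl + R_nwt = 168.6 kip; (ii) 0.85 R_nwl + 1.5 R_nwt = 161.9 kip.
R_n = max = 168.6 kip [governs: (i)]; φR_n = 126.5 kip.

φR_n ≈ 126 kip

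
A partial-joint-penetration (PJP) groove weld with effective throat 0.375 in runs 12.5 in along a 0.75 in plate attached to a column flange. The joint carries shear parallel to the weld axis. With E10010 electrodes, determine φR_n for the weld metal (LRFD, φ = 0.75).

E100XX → F_EXX = 100 ksi.
Effective throat (given) t_e = 0.375 in.
A_we = 0.375 × 12.5 = 4.688 in².
F_nw = 0.6 F_EXX = 60 ksi.
φR_n = 0.75 × 60 × 4.688 = 210.9 kip.

φR_n ≈ 211 kip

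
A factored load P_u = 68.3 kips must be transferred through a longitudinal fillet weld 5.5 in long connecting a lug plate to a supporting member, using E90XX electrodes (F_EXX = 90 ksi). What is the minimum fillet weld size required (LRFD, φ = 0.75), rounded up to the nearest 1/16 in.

w = 7/16 in

Total weld length L = 5.5 in.
Required throat t_e = P_u / (φ × 0.6 F_EXX × L) = 68.3 / (0.75 × 0.6 × 90 × 5.5) = 0.3066 in.
Required leg w = t_e / 0.707 = 0.4337 in → use 7/16 in.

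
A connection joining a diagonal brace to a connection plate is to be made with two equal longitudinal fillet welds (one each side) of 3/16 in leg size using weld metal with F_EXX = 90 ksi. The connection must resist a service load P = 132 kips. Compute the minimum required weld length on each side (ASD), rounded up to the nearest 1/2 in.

L = 18.5 in on each side

Throat t_e = 0.707 × 0.1875 = 0.1326 in.
r_n/Ω = (0.6 × 90 × 0.1326) / 2.0 = 3.579 kip/in.
L_req = P / (r_n/Ω) = 132 / 3.579 = 36.88 in total.
Per side: 36.88 / 2 = 18.44 in.
Round up → use L = 18.5 in on each side.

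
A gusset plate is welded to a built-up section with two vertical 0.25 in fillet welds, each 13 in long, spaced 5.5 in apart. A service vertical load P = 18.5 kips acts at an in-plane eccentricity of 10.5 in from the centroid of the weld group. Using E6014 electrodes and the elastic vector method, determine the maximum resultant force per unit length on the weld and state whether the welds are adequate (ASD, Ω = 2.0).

f_max ≈ 2.79 kip/in; adequate

E60XX → F_EXX = 60 ksi.
Total weld length L_w = 26 in. Treat welds as unit-width lines.
Polar moment about centroid: J = 2[d³/12 + d(b/2)²] = 2[13³/12 + 13×2.75²] = 562.8 in³.
Direct shear f_v = P/L_w = 18.5 / 26 = 0.7115 kip/in (vertical).
Torsion M = P·e = 18.5 × 10.5 = 194.25 kip·in.
Critical point at (x, y) = (2.75, 6.5) from centroid. f_tx = M·y/J = 2.244 kip/in; f_ty = M·x/J = 0.9492 kip/in.
Resultant f_max = √[f_tx² + (f_v + f_ty)²] = √[2.244² + (0.7115 + 0.9492)²] = 2.791 kip/in.
Capacity per unit length: r_n/Ω = (1/2.0) × 0.6 × 60 × (0.707 × 0.25) = 3.181 kip/in.
2.791 ≤ 3.181 → adequate.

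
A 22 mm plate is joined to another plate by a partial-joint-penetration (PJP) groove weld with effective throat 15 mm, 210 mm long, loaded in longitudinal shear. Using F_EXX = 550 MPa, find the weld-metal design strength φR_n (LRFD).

φR_n ≈ 780 kN

Effective throat (given) t_e = 15 mm.
A_we = 15 × 210 = 3150 mm².
F_nw = 0.6 F_EXX = 330 MPa.
φR_n = 0.75 × 330 × 3150 × 10⁻³ = 779.6 kN.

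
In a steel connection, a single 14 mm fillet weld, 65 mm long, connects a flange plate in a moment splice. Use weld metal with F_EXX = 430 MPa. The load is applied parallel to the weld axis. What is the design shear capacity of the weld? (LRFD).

φR_n ≈ 124 kN

Effective throat t_e = 0.707 × 14 = 9.898 mm.
Total length L = 65 mm; A_we = 9.898 × 65 = 643.4 mm².
F_nw = 0.6 F_EXX = 0.6 × 430 = 258 MPa.
φR_n = 0.75 × 258 × 643.4 × 10⁻³ = 124.5 kN.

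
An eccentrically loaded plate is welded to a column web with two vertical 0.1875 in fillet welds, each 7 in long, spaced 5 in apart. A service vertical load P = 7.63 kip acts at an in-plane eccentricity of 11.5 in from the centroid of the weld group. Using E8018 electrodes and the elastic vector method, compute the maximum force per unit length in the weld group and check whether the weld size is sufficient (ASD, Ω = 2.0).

f_max ≈ 2.96 kip/in; adequate

E80XX → F_EXX = 80 ksi.
Total weld length L_w = 14 in. Treat welds as unit-width lines.
Polar moment about centroid: J = 2[d³/12 + d(b/2)²] = 2[7³/12 + 7×2.5²] = 144.7 in³.
Direct shear f_v = P/L_w = 7.63 / 14 = 0.545 kip/in (vertical).
Torsion M = P·e = 7.63 × 11.5 = 87.745 kip·in.
Critical point at (x, y) = (2.5, 3.5) from centroid. f_tx = M·y/J = 2.123 kip/in; f_ty = M·x/J = 1.516 kip/in.
Resultant f_max = √[f_tx² + (f_v + f_ty)²] = √[2.123² + (0.545 + 1.516)²] = 2.959 kip/in.
Capacity per unit length: r_n/Ω = (1/2.0) × 0.6 × 80 × (0.707 × 0.1875) = 3.181 kip/in.
2.959 ≤ 3.181 → adequate.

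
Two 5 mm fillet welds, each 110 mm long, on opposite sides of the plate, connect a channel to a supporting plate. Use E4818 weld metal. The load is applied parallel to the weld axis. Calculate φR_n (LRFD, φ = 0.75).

φR_n ≈ 168 kN

E48XX → F_EXX = 480 MPa.
Effective throat t_e = 0.707 × 5 = 3.535 mm.
Total length L = 220 mm; A_we = 3.535 × 220 = 777.7 mm².
F_nw = 0.6 F_EXX = 0.6 × 480 = 288 MPa.
φR_n = 0.75 × 288 × 777.7 × 10⁻³ = 168 kN.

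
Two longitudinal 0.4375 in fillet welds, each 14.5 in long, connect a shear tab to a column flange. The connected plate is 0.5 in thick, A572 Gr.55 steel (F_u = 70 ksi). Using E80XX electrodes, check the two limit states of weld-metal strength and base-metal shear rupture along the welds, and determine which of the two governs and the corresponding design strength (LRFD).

φR_n ≈ 323 kip (weld metal governs)

E80XX → F_EXX = 80 ksi.
t_e = 0.707 × 0.4375 = 0.3093 in; L = 29 in.
Weld metal: φR_n = 0.75 × 0.6 × 80 × 0.3093 × 29 = 322.9 kip.
Base metal (shear rupture): φR_n = 0.75 × 0.6 × 70 × 0.5 × 29 = 456.8 kip.
Governing: weld metal.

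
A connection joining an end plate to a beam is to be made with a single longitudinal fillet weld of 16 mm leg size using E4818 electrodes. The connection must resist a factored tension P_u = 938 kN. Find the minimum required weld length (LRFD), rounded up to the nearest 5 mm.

L = 385 mm

E48XX → F_EXX = 480 MPa.
Throat t_e = 0.707 × 16 = 11.31 mm.
φr_n = 0.75 × 0.6 × 480 × 11.31 × 10⁻³ = 2.443 kN/mm.
L_req = P_u / φr_n = 938 / 2.443 = 383.9 mm total.
Round up → use L = 385 mm.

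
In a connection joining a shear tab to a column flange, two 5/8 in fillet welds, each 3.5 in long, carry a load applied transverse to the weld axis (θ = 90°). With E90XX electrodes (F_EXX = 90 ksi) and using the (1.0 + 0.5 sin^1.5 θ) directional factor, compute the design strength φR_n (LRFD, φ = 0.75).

t_e = 0.707 × 0.625 = 0.4419 in; A_we = 0.4419 × 7 = 3.093 in².
Directional factor: 1.0 + 0.5 sin^1.5(90°) = 1.5.
F_nw = 0.6 × 90 × 1.5 = 81 ksi.
φR_n = 0.75 × 81 × 3.093 = 187.9 kips.

φR_n ≈ 188 kips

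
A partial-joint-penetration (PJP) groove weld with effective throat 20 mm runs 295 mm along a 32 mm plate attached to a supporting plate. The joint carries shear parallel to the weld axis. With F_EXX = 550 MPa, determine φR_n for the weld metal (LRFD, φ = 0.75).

φR_n ≈ 1460 kN

Effective throat (given) t_e = 20 mm.
A_we = 20 × 295 = 5900 mm².
F_nw = 0.6 F_EXX = 330 MPa.
φR_n = 0.75 × 330 × 5900 × 10⁻³ = 1460 kN.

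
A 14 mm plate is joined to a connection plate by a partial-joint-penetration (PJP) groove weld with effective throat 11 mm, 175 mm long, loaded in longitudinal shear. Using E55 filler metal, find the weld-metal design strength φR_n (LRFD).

φR_n ≈ 476 kN

E55XX → F_EXX = 550 MPa.
Effective throat (given) t_e = 11 mm.
A_we = 11 × 175 = 1925 mm².
F_nw = 0.6 F_EXX = 330 MPa.
φR_n = 0.75 × 330 × 1925 × 10⁻³ = 476.4 kN.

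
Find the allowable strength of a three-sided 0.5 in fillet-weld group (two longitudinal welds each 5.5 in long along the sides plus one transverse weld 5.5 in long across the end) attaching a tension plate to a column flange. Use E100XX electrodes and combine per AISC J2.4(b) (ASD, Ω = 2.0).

R_n/Ω ≈ 187 kip

E100XX → F_EXX = 100 ksi.
t_e = 0.707 × 0.5 = 0.3535 in.
R_nwl = 0.6 × 100 × 0.3535 × 11 = 233.3 kip (longitudinal, 2 welds).
R_nwt = 0.6 × 100 × 0.3535 × 5.5 = 116.7 kip (transverse, base value).
(i) R_nwl + R_nwt = 350 kip; (ii) 0.85 R_nwl + 1.5 R_nwt = 373.3 kip.
R_n = max = 373.3 kip [governs: (ii)]; R_n/Ω = 186.6 kip.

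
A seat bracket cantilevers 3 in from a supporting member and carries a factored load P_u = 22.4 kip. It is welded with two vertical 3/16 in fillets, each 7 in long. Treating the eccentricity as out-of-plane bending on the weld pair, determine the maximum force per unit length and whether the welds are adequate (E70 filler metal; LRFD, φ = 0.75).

E70XX → F_EXX = 70 ksi.
L_w = 2 × 7 = 14 in; section modulus (unit throat) S = 2 × L²/6 = 16.33 in².
Direct shear f_v = P/L_w = 22.4/14 = 1.6 kip/in.
Moment M = P × e = 22.4 × 3 = 67.2 kip·in; bending f_b = M/S = 4.114 kip/in.
f_max = √(f_v² + f_b²) = √(1.6² + 4.114²) = 4.414 kip/in.
φr_n = 0.75 × 0.6 × 70 × (0.707 × 0.1875) = 4.176 kip/in → NOT adequate.

f_max ≈ 4.41 kip/in; NOT adequate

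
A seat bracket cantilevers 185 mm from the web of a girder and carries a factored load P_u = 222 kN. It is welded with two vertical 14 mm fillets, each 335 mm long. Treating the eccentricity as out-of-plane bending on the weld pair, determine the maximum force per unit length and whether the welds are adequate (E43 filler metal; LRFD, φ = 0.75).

E43XX → F_EXX = 430 MPa.
L_w = 2 × 335 = 670 mm; section modulus (unit throat) S = 2 × L²/6 = 37410 mm².
Direct shear f_v = P/L_w = 222×10³/670 = 331.3 N/mm.
Moment M = P × e = 222×10³ × 185 = 41070000 N·mm; bending f_b = M/S = 1098 N/mm.
f_max = √(f_v² + f_b²) = √(331.3² + 1098²) = 1147 N/mm.
φr_n = 0.75 × 0.6 × 430 × (0.707 × 14) = 1915 N/mm → adequate.

f_max ≈ 1150 N/mm; adequate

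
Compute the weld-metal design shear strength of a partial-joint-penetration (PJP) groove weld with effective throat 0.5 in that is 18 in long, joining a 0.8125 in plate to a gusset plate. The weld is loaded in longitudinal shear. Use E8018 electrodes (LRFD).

φR_n ≈ 324 kip

E80XX → F_EXX = 80 ksi.
Effective throat (given) t_e = 0.5 in.
A_we = 0.5 × 18 = 9 in².
F_nw = 0.6 F_EXX = 48 ksi.
φR_n = 0.75 × 48 × 9 = 324 kip.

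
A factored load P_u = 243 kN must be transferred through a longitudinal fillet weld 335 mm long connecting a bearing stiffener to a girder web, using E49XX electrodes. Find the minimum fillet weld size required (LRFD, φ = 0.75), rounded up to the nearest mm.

E49XX → F_EXX = 490 MPa.
Total weld length L = 335 mm.
Required throat t_e = P_u / (φ × 0.6 F_EXX × L) = 243 / (0.75 × 0.6 × 490 × 335 × 10⁻³) = 3.29 mm.
Required leg w = t_e / 0.707 = 4.653 mm → use 5 mm.

w = 5 mm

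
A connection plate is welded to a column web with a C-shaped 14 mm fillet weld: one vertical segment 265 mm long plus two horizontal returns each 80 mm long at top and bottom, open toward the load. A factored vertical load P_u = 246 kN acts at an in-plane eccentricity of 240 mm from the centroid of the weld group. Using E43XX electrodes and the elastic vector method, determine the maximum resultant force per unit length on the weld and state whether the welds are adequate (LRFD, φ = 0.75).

f_max ≈ 2210 N/mm; NOT adequate

E43XX → F_EXX = 430 MPa.
Total weld length L_w = 425 mm. Treat welds as unit-width lines.
Centroid: x̄ = 2×80×40 / 425 = 15.06 mm from the vertical weld.
Polar moment about centroid: J = I_x + I_y = [265³/12 + 2×80×132.5²] + [265×15.06² + 2(80³/12 + 80×24.94²)] = 4605000 mm³.
Direct shear f_v = P/L_w = 246×10³ / 425 = 578.8 N/mm (vertical).
Torsion M = P·e = 246×10³ × 240 = 59040000 N·mm.
Critical point at (x, y) = (64.94, 132.5) from centroid. f_tx = M·y/J = 1699 N/mm; f_ty = M·x/J = 832.6 N/mm.
Resultant f_max = √[f_tx² + (f_v + f_ty)²] = √[1699² + (578.8 + 832.6)²] = 2209 N/mm.
Capacity per unit length: φr_n = 0.75 × 0.6 × 430 × (0.707 × 14) = 1915 N/mm.
2209 > 1915 → NOT adequate.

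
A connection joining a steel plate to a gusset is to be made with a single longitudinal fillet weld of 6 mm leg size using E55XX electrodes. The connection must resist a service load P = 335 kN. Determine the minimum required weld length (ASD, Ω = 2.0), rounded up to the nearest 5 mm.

E55XX → F_EXX = 550 MPa.
Throat t_e = 0.707 × 6 = 4.242 mm.
r_n/Ω = (0.6 × 550 × 4.242) / 2.0 = 699.9 N/mm = 0.6999 kN/mm.
L_req = P / (r_n/Ω) = 335 / 0.6999 = 478.6 mm total.
Round up → use L = 480 mm.

L = 480 mm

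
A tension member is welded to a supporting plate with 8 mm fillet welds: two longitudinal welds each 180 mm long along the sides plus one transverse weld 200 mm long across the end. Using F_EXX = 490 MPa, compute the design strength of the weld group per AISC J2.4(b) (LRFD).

φR_n ≈ 756 kN

t_e = 0.707 × 8 = 5.656 mm.
R_nwl = 0.6 × 490 × 5.656 × 360 × 10⁻³ = 598.6 kN (longitudinal, 2 welds).
R_nwt = 0.6 × 490 × 5.656 × 200 × 10⁻³ = 332.6 kN (transverse, base value).
(i) R_nwl + R_nwt = 931.2 kN; (ii) 0.85 R_nwl + 1.5 R_nwt = 1008 kN.
R_n = max = 1008 kN [governs: (ii)]; φR_n = 755.8 kN.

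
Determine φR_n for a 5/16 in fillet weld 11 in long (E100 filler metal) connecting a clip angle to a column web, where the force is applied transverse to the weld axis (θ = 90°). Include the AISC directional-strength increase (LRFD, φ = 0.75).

φR_n ≈ 164 kip

E100XX → F_EXX = 100 ksi.
t_e = 0.707 × 0.3125 = 0.2209 in; A_we = 0.2209 × 11 = 2.43 in².
Directional factor: 1.0 + 0.5 sin^1.5(90°) = 1.5.
F_nw = 0.6 × 100 × 1.5 = 90 ksi.
φR_n = 0.75 × 90 × 2.43 = 164 kip.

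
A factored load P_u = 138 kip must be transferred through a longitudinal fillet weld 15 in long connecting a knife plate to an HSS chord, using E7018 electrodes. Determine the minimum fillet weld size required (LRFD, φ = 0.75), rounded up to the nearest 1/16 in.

w = 7/16 in

E70XX → F_EXX = 70 ksi.
Total weld length L = 15 in.
Required throat t_e = P_u / (φ × 0.6 F_EXX × L) = 138 / (0.75 × 0.6 × 70 × 15) = 0.2921 in.
Required leg w = t_e / 0.707 = 0.4131 in → use 7/16 in.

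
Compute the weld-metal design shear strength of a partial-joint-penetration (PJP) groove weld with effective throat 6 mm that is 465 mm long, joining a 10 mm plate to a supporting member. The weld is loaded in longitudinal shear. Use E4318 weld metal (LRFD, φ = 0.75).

E43XX → F_EXX = 430 MPa.
Effective throat (given) t_e = 6 mm.
A_we = 6 × 465 = 2790 mm².
F_nw = 0.6 F_EXX = 258 MPa.
φR_n = 0.75 × 258 × 2790 × 10⁻³ = 539.9 kN.

φR_n ≈ 540 kN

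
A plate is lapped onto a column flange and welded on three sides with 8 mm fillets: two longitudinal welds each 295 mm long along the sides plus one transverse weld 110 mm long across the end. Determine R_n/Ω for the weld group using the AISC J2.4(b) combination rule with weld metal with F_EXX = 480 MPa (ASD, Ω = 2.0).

t_e = 0.707 × 8 = 5.656 mm.
R_nwl = 0.6 × 480 × 5.656 × 590 × 10⁻³ = 961.1 kN (longitudinal, 2 welds).
R_nwt = 0.6 × 480 × 5.656 × 110 × 10⁻³ = 179.2 kN (transverse, base value).
(i) R_nwl + R_nwt = 1140 kN; (ii) 0.85 R_nwl + 1.5 R_nwt = 1086 kN.
R_n = max = 1140 kN [governs: (i)]; R_n/Ω = 570.1 kN.

R_n/Ω ≈ 570 kN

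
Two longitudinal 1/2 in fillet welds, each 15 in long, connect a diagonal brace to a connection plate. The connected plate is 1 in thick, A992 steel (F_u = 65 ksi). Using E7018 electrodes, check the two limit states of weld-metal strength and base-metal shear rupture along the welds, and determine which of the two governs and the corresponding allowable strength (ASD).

R_n/Ω ≈ 223 kip (weld metal governs)

E70XX → F_EXX = 70 ksi.
t_e = 0.707 × 0.5 = 0.3535 in; L = 30 in.
Weld metal: R_n/Ω = (1/2.0) × 0.6 × 70 × 0.3535 × 30 = 222.7 kip.
Base metal (shear rupture): R_n/Ω = (1/2.0) × 0.6 × 65 × 1 × 30 = 585 kip.
Governing: weld metal.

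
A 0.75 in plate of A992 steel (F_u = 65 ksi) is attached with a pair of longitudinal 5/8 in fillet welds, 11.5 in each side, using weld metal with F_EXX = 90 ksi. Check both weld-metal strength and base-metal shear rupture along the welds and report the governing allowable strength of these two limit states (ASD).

t_e = 0.707 × 0.625 = 0.4419 in; L = 23 in.
Weld metal: R_n/Ω = (1/2.0) × 0.6 × 90 × 0.4419 × 23 = 274.4 kip.
Base metal (shear rupture): R_n/Ω = (1/2.0) × 0.6 × 65 × 0.75 × 23 = 336.4 kip.
Governing: weld metal.

R_n/Ω ≈ 274 kip (weld metal governs)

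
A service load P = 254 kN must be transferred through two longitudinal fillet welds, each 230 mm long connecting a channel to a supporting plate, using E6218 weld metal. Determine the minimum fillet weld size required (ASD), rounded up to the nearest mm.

w = 5 mm

E62XX → F_EXX = 620 MPa.
Total weld length L = 460 mm.
Required throat t_e = P × Ω / (0.6 F_EXX × L) = 254 × 2.0 / (0.6 × 620 × 460 × 10⁻³) = 2.969 mm.
Required leg w = t_e / 0.707 = 4.199 mm → use 5 mm.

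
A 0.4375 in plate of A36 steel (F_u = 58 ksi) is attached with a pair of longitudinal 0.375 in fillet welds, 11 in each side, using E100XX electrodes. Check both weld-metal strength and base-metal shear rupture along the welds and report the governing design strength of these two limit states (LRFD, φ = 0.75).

φR_n ≈ 251 kips (base-metal shear rupture governs)

E100XX → F_EXX = 100 ksi.
t_e = 0.707 × 0.375 = 0.2651 in; L = 22 in.
Weld metal: φR_n = 0.75 × 0.6 × 100 × 0.2651 × 22 = 262.5 kips.
Base metal (shear rupture): φR_n = 0.75 × 0.6 × 58 × 0.4375 × 22 = 251.2 kips.
Governing: base-metal shear rupture.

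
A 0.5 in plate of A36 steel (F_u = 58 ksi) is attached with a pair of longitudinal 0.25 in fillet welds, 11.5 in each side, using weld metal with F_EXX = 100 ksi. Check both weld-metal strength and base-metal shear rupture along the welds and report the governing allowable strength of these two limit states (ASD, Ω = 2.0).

t_e = 0.707 × 0.25 = 0.1767 in; L = 23 in.
Weld metal: R_n/Ω = (1/2.0) × 0.6 × 100 × 0.1767 × 23 = 122 kips.
Base metal (shear rupture): R_n/Ω = (1/2.0) × 0.6 × 58 × 0.5 × 23 = 200.1 kips.
Governing: weld metal.

R_n/Ω ≈ 122 kips (weld metal governs)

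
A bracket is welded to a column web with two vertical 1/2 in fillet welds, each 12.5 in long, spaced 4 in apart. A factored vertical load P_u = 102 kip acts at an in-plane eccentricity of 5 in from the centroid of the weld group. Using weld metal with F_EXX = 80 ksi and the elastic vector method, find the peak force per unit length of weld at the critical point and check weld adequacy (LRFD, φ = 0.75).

Total weld length L_w = 25 in. Treat welds as unit-width lines.
Polar moment about centroid: J = 2[d³/12 + d(b/2)²] = 2[12.5³/12 + 12.5×2²] = 425.5 in³.
Direct shear f_v = P/L_w = 102 / 25 = 4.08 kip/in (vertical).
Torsion M = P·e = 102 × 5 = 510 kip·in.
Critical point at (x, y) = (2, 6.25) from centroid. f_tx = M·y/J = 7.491 kip/in; f_ty = M·x/J = 2.397 kip/in.
Resultant f_max = √[f_tx² + (f_v + f_ty)²] = √[7.491² + (4.08 + 2.397)²] = 9.903 kip/in.
Capacity per unit length: φr_n = 0.75 × 0.6 × 80 × (0.707 × 0.5) = 12.73 kip/in.
9.903 ≤ 12.73 → adequate.

f_max ≈ 9.9 kip/in; adequate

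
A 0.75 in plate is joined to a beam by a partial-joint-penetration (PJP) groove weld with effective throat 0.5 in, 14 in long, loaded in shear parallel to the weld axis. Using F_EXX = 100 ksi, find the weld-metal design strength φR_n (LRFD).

Effective throat (given) t_e = 0.5 in.
A_we = 0.5 × 14 = 7 in².
F_nw = 0.6 F_EXX = 60 ksi.
φR_n = 0.75 × 60 × 7 = 315 kip.

φR_n ≈ 315 kip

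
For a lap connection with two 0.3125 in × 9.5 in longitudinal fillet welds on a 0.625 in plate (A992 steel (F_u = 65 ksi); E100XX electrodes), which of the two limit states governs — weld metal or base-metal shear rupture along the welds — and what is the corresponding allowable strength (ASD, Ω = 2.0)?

E100XX → F_EXX = 100 ksi.
t_e = 0.707 × 0.3125 = 0.2209 in; L = 19 in.
Weld metal: R_n/Ω = (1/2.0) × 0.6 × 100 × 0.2209 × 19 = 125.9 kip.
Base metal (shear rupture): R_n/Ω = (1/2.0) × 0.6 × 65 × 0.625 × 19 = 231.6 kip.
Governing: weld metal.

R_n/Ω ≈ 126 kip (weld metal governs)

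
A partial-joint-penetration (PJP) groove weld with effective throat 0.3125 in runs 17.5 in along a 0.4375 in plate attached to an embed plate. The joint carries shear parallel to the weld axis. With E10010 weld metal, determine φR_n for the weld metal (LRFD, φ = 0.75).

E100XX → F_EXX = 100 ksi.
Effective throat (given) t_e = 0.3125 in.
A_we = 0.3125 × 17.5 = 5.469 in².
F_nw = 0.6 F_EXX = 60 ksi.
φR_n = 0.75 × 60 × 5.469 = 246.1 kips.

φR_n ≈ 246 kips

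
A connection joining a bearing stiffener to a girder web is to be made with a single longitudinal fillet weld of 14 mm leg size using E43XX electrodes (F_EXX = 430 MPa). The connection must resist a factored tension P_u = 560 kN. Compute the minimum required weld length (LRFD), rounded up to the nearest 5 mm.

L = 295 mm

Throat t_e = 0.707 × 14 = 9.898 mm.
φr_n = 0.75 × 0.6 × 430 × 9.898 × 10⁻³ = 1.915 kN/mm.
L_req = P_u / φr_n = 560 / 1.915 = 292.4 mm total.
Round up → use L = 295 mm.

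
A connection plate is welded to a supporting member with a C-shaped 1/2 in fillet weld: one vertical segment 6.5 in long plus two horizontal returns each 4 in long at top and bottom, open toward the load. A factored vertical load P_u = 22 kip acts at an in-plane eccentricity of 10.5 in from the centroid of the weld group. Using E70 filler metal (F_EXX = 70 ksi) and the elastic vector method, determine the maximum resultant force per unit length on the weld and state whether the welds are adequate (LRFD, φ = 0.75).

Total weld length L_w = 14.5 in. Treat welds as unit-width lines.
Centroid: x̄ = 2×4×2 / 14.5 = 1.103 in from the vertical weld.
Polar moment about centroid: J = I_x + I_y = [6.5³/12 + 2×4×3.25²] + [6.5×1.103² + 2(4³/12 + 4×0.8966²)] = 132.4 in³.
Direct shear f_v = P/L_w = 22 / 14.5 = 1.517 kip/in (vertical).
Torsion M = P·e = 22 × 10.5 = 231 kip·in.
Critical point at (x, y) = (2.897, 3.25) from centroid. f_tx = M·y/J = 5.67 kip/in; f_ty = M·x/J = 5.054 kip/in.
Resultant f_max = √[f_tx² + (f_v + f_ty)²] = √[5.67² + (1.517 + 5.054)²] = 8.679 kip/in.
Capacity per unit length: φr_n = 0.75 × 0.6 × 70 × (0.707 × 0.5) = 11.14 kip/in.
8.679 ≤ 11.14 → adequate.

f_max ≈ 8.68 kip/in; adequate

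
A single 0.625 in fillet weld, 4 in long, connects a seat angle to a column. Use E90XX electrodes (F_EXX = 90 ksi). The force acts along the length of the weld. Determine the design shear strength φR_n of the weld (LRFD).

Effective throat t_e = 0.707 × 0.625 = 0.4419 in.
Total length L = 4 in; A_we = 0.4419 × 4 = 1.767 in².
F_nw = 0.6 F_EXX = 0.6 × 90 = 54 ksi.
φR_n = 0.75 × 54 × 1.767 = 71.58 kip.

φR_n ≈ 71.6 kip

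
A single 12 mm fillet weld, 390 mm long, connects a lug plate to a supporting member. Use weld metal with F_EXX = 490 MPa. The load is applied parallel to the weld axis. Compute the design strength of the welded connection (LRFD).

Effective throat t_e = 0.707 × 12 = 8.484 mm.
Total length L = 390 mm; A_we = 8.484 × 390 = 3309 mm².
F_nw = 0.6 F_EXX = 0.6 × 490 = 294 MPa.
φR_n = 0.75 × 294 × 3309 × 10⁻³ = 729.6 kN.

φR_n ≈ 730 kN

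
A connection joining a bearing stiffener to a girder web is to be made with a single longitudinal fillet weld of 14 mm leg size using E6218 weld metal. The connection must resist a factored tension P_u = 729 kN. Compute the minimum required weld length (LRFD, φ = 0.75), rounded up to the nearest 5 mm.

E62XX → F_EXX = 620 MPa.
Throat t_e = 0.707 × 14 = 9.898 mm.
φr_n = 0.75 × 0.6 × 620 × 9.898 × 10⁻³ = 2.762 kN/mm.
L_req = P_u / φr_n = 729 / 2.762 = 264 mm total.
Round up → use L = 265 mm.

L = 265 mm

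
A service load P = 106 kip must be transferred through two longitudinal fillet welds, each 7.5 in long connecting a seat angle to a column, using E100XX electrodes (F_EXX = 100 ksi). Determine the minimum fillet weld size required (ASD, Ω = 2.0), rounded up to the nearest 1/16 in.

w = 3/8 in

Total weld length L = 15 in.
Required throat t_e = P × Ω / (0.6 F_EXX × L) = 106 × 2.0 / (0.6 × 100 × 15) = 0.2356 in.
Required leg w = t_e / 0.707 = 0.3332 in → use 3/8 in.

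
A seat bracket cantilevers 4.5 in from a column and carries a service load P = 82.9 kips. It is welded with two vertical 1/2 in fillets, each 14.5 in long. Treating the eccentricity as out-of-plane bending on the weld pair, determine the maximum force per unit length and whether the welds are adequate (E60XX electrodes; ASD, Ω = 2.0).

f_max ≈ 6.04 kip/in; adequate

E60XX → F_EXX = 60 ksi.
L_w = 2 × 14.5 = 29 in; section modulus (unit throat) S = 2 × L²/6 = 70.08 in².
Direct shear f_v = P/L_w = 82.9/29 = 2.859 kip/in.
Moment M = P × e = 82.9 × 4.5 = 373.05 kip·in; bending f_b = M/S = 5.323 kip/in.
f_max = √(f_v² + f_b²) = √(2.859² + 5.323²) = 6.042 kip/in.
r_n/Ω = (1/2.0) × 0.6 × 60 × (0.707 × 0.5) = 6.363 kip/in → adequate.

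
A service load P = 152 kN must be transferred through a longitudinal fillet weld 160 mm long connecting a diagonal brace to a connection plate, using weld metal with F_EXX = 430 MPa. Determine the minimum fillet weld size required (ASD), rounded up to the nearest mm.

Total weld length L = 160 mm.
Required throat t_e = P × Ω / (0.6 F_EXX × L) = 152 × 2.0 / (0.6 × 430 × 160 × 10⁻³) = 7.364 mm.
Required leg w = t_e / 0.707 = 10.42 mm → use 11 mm.

w = 11 mm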